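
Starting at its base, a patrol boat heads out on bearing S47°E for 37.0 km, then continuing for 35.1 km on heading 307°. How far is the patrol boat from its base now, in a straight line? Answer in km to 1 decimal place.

Leg 1 (S47°E, 37.0 km): east 37.0 sin 133° = 27.06, north 37.0 cos 133° = -25.23
Leg 2 (307°, 35.1 km): east 35.1 sin 307° = -28.03, north 35.1 cos 307° = 21.12
Net: -0.97 east, -4.11 north. Distance = √((-0.97)² + (-4.11)²) = 4.224 km.

4.2 km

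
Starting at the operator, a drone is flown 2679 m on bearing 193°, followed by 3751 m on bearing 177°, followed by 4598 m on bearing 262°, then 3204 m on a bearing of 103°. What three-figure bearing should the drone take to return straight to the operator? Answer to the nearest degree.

Leg 1 (193°, 2679 m): east 2679 sin 193° = -602.64, north 2679 cos 193° = -2610.34
Leg 2 (177°, 3751 m): east 3751 sin 177° = 196.31, north 3751 cos 177° = -3745.86
Leg 3 (262°, 4598 m): east 4598 sin 262° = -4553.25, north 4598 cos 262° = -639.92
Leg 4 (103°, 3204 m): east 3204 sin 103° = 3121.88, north 3204 cos 103° = -720.74
Net displacement: -1837.70 east, -7716.86 north. Direction back to start is (1837.70, 7716.86): bearing = atan2(1837.70, 7716.86) mod 360° = 13.39° ≈ 013°.

013°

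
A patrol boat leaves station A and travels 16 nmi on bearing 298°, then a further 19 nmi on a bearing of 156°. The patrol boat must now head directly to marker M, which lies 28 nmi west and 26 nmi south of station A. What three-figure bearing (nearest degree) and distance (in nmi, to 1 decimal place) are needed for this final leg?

Leg 1 (298°, 16 nmi): east 16 sin 298° = -14.13, north 16 cos 298° = 7.51
Leg 2 (156°, 19 nmi): east 19 sin 156° = 7.73, north 19 cos 156° = -17.36
Current position: (-6.40, -9.85). Target: (-28, -26). Remaining: Δeast = -21.60, Δnorth = -16.15.
Bearing = atan2(-21.60, -16.15) mod 360° = 233.21°; distance = √((-21.60)² + (-16.15)²) = 26.973 nmi.

233°, 27.0 nmi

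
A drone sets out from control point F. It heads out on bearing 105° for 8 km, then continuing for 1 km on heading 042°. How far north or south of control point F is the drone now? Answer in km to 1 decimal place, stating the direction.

Leg 1 (105°, 8 km): east 8 sin 105° = 7.73, north 8 cos 105° = -2.07
Leg 2 (042°, 1 km): east 1 sin 42° = 0.67, north 1 cos 42° = 0.74
Net north component: -1.33 km.

1.3 km south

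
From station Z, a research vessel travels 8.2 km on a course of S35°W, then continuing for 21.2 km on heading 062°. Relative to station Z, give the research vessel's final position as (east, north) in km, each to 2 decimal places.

(14.02, 3.24)

Leg 1 (S35°W, 8.2 km): east 8.2 sin 215° = -4.70, north 8.2 cos 215° = -6.72
Leg 2 (062°, 21.2 km): east 21.2 sin 62° = 18.72, north 21.2 cos 62° = 9.95
Summing: 14.02 km east, 3.24 km north → (14.02, 3.24).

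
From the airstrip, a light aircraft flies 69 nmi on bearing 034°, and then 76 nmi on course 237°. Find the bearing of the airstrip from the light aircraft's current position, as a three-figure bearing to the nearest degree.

122°

Leg 1 (034°, 69 nmi): east 69 sin 34° = 38.58, north 69 cos 34° = 57.20
Leg 2 (237°, 76 nmi): east 76 sin 237° = -63.74, north 76 cos 237° = -41.39
Net displacement: -25.15 east, 15.81 north. Direction back to start is (25.15, -15.81): bearing = atan2(25.15, -15.81) mod 360° = 122.15° ≈ 122°.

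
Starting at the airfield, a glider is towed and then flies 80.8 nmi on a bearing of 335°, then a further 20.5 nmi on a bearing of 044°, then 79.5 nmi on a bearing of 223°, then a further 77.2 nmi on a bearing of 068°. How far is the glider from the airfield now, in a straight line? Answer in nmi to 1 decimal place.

Leg 1 (335°, 80.8 nmi): east 80.8 sin 335° = -34.15, north 80.8 cos 335° = 73.23
Leg 2 (044°, 20.5 nmi): east 20.5 sin 44° = 14.24, north 20.5 cos 44° = 14.75
Leg 3 (223°, 79.5 nmi): east 79.5 sin 223° = -54.22, north 79.5 cos 223° = -58.14
Leg 4 (068°, 77.2 nmi): east 77.2 sin 68° = 71.58, north 77.2 cos 68° = 28.92
Net: -2.55 east, 58.75 north. Distance = √((-2.55)² + (58.75)²) = 58.808 nmi.

58.8 nmi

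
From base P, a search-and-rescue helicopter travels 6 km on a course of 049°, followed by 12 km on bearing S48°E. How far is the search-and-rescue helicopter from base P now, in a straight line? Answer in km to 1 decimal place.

Leg 1 (049°, 6 km): east 6 sin 49° = 4.53, north 6 cos 49° = 3.94
Leg 2 (S48°E, 12 km): east 12 sin 132° = 8.92, north 12 cos 132° = -8.03
Net: 13.45 east, -4.09 north. Distance = √((13.45)² + (-4.09)²) = 14.055 km.

14.1 km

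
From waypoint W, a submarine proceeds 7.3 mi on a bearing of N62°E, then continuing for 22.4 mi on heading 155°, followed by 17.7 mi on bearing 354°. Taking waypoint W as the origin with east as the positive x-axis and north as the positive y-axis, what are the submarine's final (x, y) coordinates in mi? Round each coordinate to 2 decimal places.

(14.06, 0.73)

Leg 1 (N62°E, 7.3 mi): east 7.3 sin 62° = 6.45, north 7.3 cos 62° = 3.43
Leg 2 (155°, 22.4 mi): east 22.4 sin 155° = 9.47, north 22.4 cos 155° = -20.30
Leg 3 (354°, 17.7 mi): east 17.7 sin 354° = -1.85, north 17.7 cos 354° = 17.60
Summing: 14.06 mi east, 0.73 mi north → (14.06, 0.73).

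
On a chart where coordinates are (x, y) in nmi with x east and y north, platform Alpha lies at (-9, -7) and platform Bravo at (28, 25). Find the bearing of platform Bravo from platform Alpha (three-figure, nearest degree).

Δeast = 28 − -9 = 37.00; Δnorth = 25 − -7 = 32.00.
Bearing = atan2(Δeast, Δnorth) mod 360° = 49.14° ≈ 049°.

049°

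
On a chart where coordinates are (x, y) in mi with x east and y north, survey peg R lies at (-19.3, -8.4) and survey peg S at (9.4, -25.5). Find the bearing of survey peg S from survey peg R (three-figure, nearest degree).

Δeast = 9.4 − -19.3 = 28.70; Δnorth = -25.5 − -8.4 = -17.10.
Bearing = atan2(Δeast, Δnorth) mod 360° = 120.79° ≈ 121°.

121°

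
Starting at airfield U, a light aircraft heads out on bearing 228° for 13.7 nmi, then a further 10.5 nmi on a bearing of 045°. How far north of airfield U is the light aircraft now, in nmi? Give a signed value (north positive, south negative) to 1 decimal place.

Leg 1 (228°, 13.7 nmi): east 13.7 sin 228° = -10.18, north 13.7 cos 228° = -9.17
Leg 2 (045°, 10.5 nmi): east 10.5 sin 45° = 7.42, north 10.5 cos 45° = 7.42
Net north component: -1.74 nmi.

-1.7 nmi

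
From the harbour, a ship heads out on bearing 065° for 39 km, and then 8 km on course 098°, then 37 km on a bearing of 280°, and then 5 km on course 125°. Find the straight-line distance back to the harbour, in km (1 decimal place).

Leg 1 (065°, 39 km): east 39 sin 65° = 35.35, north 39 cos 65° = 16.48
Leg 2 (098°, 8 km): east 8 sin 98° = 7.92, north 8 cos 98° = -1.11
Leg 3 (280°, 37 km): east 37 sin 280° = -36.44, north 37 cos 280° = 6.42
Leg 4 (125°, 5 km): east 5 sin 125° = 4.10, north 5 cos 125° = -2.87
Net: 10.93 east, 18.93 north. Distance = √((10.93)² + (18.93)²) = 21.853 km.

21.9 km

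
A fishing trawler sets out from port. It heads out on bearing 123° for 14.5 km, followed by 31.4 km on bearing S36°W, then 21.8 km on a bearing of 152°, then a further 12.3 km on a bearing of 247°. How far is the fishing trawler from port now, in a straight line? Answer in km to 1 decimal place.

57.8 km

Leg 1 (123°, 14.5 km): east 14.5 sin 123° = 12.16, north 14.5 cos 123° = -7.90
Leg 2 (S36°W, 31.4 km): east 31.4 sin 216° = -18.46, north 31.4 cos 216° = -25.40
Leg 3 (152°, 21.8 km): east 21.8 sin 152° = 10.23, north 21.8 cos 152° = -19.25
Leg 4 (247°, 12.3 km): east 12.3 sin 247° = -11.32, north 12.3 cos 247° = -4.81
Net: -7.38 east, -57.35 north. Distance = √((-7.38)² + (-57.35)²) = 57.828 km.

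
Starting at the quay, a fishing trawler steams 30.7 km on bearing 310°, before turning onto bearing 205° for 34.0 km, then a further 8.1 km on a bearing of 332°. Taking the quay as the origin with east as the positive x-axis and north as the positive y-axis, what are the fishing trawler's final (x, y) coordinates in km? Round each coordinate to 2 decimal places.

(-41.69, -3.93)

Leg 1 (310°, 30.7 km): east 30.7 sin 310° = -23.52, north 30.7 cos 310° = 19.73
Leg 2 (205°, 34.0 km): east 34.0 sin 205° = -14.37, north 34.0 cos 205° = -30.81
Leg 3 (332°, 8.1 km): east 8.1 sin 332° = -3.80, north 8.1 cos 332° = 7.15
Summing: -41.69 km east, -3.93 km north → (-41.69, -3.93).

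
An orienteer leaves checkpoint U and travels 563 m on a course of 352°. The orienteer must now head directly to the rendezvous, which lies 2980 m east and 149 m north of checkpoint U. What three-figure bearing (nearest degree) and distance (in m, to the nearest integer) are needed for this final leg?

098°, 3086 m

Leg 1 (352°, 563 m): east 563 sin 352° = -78.35, north 563 cos 352° = 557.52
Current position: (-78.35, 557.52). Target: (2980, 149). Remaining: Δeast = 3058.35, Δnorth = -408.52.
Bearing = atan2(3058.35, -408.52) mod 360° = 97.61°; distance = √((3058.35)² + (-408.52)²) = 3085.518 m.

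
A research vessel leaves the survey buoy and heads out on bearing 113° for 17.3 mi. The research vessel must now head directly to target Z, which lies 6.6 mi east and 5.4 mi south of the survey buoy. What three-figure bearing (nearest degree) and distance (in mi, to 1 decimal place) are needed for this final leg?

278°, 9.4 mi

Leg 1 (113°, 17.3 mi): east 17.3 sin 113° = 15.92, north 17.3 cos 113° = -6.76
Current position: (15.92, -6.76). Target: (6.6, -5.4). Remaining: Δeast = -9.32, Δnorth = 1.36.
Bearing = atan2(-9.32, 1.36) mod 360° = 278.30°; distance = √((-9.32)² + (1.36)²) = 9.423 mi.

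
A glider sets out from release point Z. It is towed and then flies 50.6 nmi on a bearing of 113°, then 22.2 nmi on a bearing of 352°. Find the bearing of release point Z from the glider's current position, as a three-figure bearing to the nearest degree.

Leg 1 (113°, 50.6 nmi): east 50.6 sin 113° = 46.58, north 50.6 cos 113° = -19.77
Leg 2 (352°, 22.2 nmi): east 22.2 sin 352° = -3.09, north 22.2 cos 352° = 21.98
Net displacement: 43.49 east, 2.21 north. Direction back to start is (-43.49, -2.21): bearing = atan2(-43.49, -2.21) mod 360° = 267.09° ≈ 267°.

267°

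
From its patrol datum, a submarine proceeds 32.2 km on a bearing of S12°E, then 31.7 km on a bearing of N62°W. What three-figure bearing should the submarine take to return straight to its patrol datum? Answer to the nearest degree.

052°

Leg 1 (S12°E, 32.2 km): east 32.2 sin 168° = 6.69, north 32.2 cos 168° = -31.50
Leg 2 (N62°W, 31.7 km): east 31.7 sin 298° = -27.99, north 31.7 cos 298° = 14.88
Net displacement: -21.29 east, -16.61 north. Direction back to start is (21.29, 16.61): bearing = atan2(21.29, 16.61) mod 360° = 52.04° ≈ 052°.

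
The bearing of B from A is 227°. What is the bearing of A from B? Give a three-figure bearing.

047°

Back-bearing = 227° − 180° = 047°.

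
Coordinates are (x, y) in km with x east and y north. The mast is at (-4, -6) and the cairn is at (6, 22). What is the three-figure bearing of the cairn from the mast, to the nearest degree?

020°

Δeast = 6 − -4 = 10.00; Δnorth = 22 − -6 = 28.00.
Bearing = atan2(Δeast, Δnorth) mod 360° = 19.65° ≈ 020°.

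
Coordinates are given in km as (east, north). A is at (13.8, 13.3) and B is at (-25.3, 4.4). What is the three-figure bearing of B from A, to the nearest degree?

257°

Δeast = -25.3 − 13.8 = -39.10; Δnorth = 4.4 − 13.3 = -8.90.
Bearing = atan2(Δeast, Δnorth) mod 360° = 257.18° ≈ 257°.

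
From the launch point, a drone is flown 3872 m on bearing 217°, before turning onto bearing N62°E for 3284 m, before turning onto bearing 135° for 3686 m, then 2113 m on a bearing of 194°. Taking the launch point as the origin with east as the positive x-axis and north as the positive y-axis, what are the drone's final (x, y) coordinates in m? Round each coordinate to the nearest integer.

(2665, -6207)

Leg 1 (217°, 3872 m): east 3872 sin 217° = -2330.23, north 3872 cos 217° = -3092.32
Leg 2 (N62°E, 3284 m): east 3284 sin 62° = 2899.60, north 3284 cos 62° = 1541.74
Leg 3 (135°, 3686 m): east 3686 sin 135° = 2606.40, north 3686 cos 135° = -2606.40
Leg 4 (194°, 2113 m): east 2113 sin 194° = -511.18, north 2113 cos 194° = -2050.23
Summing: 2664.59 m east, -6207.20 m north → (2665, -6207).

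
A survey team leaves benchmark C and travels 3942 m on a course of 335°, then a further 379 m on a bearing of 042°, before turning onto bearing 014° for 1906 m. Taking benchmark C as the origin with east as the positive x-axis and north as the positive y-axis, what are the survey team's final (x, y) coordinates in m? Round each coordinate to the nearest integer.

(-951, 5704)

Leg 1 (335°, 3942 m): east 3942 sin 335° = -1665.96, north 3942 cos 335° = 3572.67
Leg 2 (042°, 379 m): east 379 sin 42° = 253.60, north 379 cos 42° = 281.65
Leg 3 (014°, 1906 m): east 1906 sin 14° = 461.10, north 1906 cos 14° = 1849.38
Summing: -951.26 m east, 5703.70 m north → (-951, 5704).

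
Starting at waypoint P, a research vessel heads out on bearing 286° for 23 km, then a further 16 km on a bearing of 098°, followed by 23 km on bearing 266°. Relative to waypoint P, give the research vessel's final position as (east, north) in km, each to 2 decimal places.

(-29.21, 2.51)

Leg 1 (286°, 23 km): east 23 sin 286° = -22.11, north 23 cos 286° = 6.34
Leg 2 (098°, 16 km): east 16 sin 98° = 15.84, north 16 cos 98° = -2.23
Leg 3 (266°, 23 km): east 23 sin 266° = -22.94, north 23 cos 266° = -1.60
Summing: -29.21 km east, 2.51 km north → (-29.21, 2.51).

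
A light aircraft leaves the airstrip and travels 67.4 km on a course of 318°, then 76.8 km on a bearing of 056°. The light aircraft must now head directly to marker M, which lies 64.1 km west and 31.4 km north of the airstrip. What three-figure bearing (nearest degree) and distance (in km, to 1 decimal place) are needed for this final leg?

233°, 103.1 km

Leg 1 (318°, 67.4 km): east 67.4 sin 318° = -45.10, north 67.4 cos 318° = 50.09
Leg 2 (056°, 76.8 km): east 76.8 sin 56° = 63.67, north 76.8 cos 56° = 42.95
Current position: (18.57, 93.03). Target: (-64.1, 31.4). Remaining: Δeast = -82.67, Δnorth = -61.63.
Bearing = atan2(-82.67, -61.63) mod 360° = 233.29°; distance = √((-82.67)² + (-61.63)²) = 103.117 km.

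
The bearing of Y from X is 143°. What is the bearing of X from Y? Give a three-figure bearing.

Back-bearing = 143° + 180° = 323°.

323°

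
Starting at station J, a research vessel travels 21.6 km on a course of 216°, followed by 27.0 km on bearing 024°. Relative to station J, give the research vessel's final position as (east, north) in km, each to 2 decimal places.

Leg 1 (216°, 21.6 km): east 21.6 sin 216° = -12.70, north 21.6 cos 216° = -17.47
Leg 2 (024°, 27.0 km): east 27.0 sin 24° = 10.98, north 27.0 cos 24° = 24.67
Summing: -1.71 km east, 7.19 km north → (-1.71, 7.19).

(-1.71, 7.19)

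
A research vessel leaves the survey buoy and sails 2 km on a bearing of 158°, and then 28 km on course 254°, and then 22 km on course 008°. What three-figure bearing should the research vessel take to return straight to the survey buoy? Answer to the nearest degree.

118°

Leg 1 (158°, 2 km): east 2 sin 158° = 0.75, north 2 cos 158° = -1.85
Leg 2 (254°, 28 km): east 28 sin 254° = -26.92, north 28 cos 254° = -7.72
Leg 3 (008°, 22 km): east 22 sin 8° = 3.06, north 22 cos 8° = 21.79
Net displacement: -23.10 east, 12.21 north. Direction back to start is (23.10, -12.21): bearing = atan2(23.10, -12.21) mod 360° = 117.86° ≈ 118°.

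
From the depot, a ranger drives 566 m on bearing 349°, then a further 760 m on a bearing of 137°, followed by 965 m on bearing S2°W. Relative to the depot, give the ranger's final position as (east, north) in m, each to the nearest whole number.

Leg 1 (349°, 566 m): east 566 sin 349° = -108.00, north 566 cos 349° = 555.60
Leg 2 (137°, 760 m): east 760 sin 137° = 518.32, north 760 cos 137° = -555.83
Leg 3 (S2°W, 965 m): east 965 sin 182° = -33.68, north 965 cos 182° = -964.41
Summing: 376.64 m east, -964.64 m north → (377, -965).

(377, -965)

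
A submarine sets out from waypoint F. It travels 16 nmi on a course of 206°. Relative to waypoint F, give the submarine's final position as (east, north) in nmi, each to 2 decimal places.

(-7.01, -14.38)

Leg 1 (206°, 16 nmi): east 16 sin 206° = -7.01, north 16 cos 206° = -14.38
Summing: -7.01 nmi east, -14.38 nmi north → (-7.01, -14.38).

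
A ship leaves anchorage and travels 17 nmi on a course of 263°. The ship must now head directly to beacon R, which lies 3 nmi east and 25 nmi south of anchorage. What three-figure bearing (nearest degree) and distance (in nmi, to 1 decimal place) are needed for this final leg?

139°, 30.3 nmi

Leg 1 (263°, 17 nmi): east 17 sin 263° = -16.87, north 17 cos 263° = -2.07
Current position: (-16.87, -2.07). Target: (3, -25). Remaining: Δeast = 19.87, Δnorth = -22.93.
Bearing = atan2(19.87, -22.93) mod 360° = 139.08°; distance = √((19.87)² + (-22.93)²) = 30.342 nmi.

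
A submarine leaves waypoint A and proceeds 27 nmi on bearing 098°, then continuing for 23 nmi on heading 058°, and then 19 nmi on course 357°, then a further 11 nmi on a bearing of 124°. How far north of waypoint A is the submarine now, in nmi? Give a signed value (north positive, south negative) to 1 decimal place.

21.3 nmi

Leg 1 (098°, 27 nmi): east 27 sin 98° = 26.74, north 27 cos 98° = -3.76
Leg 2 (058°, 23 nmi): east 23 sin 58° = 19.51, north 23 cos 58° = 12.19
Leg 3 (357°, 19 nmi): east 19 sin 357° = -0.99, north 19 cos 357° = 18.97
Leg 4 (124°, 11 nmi): east 11 sin 124° = 9.12, north 11 cos 124° = -6.15
Net north component: 21.25 nmi.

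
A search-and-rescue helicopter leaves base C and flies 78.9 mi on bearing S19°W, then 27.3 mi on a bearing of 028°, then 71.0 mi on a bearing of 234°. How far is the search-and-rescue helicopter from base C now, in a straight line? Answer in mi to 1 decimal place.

116.0 mi

Leg 1 (S19°W, 78.9 mi): east 78.9 sin 199° = -25.69, north 78.9 cos 199° = -74.60
Leg 2 (028°, 27.3 mi): east 27.3 sin 28° = 12.82, north 27.3 cos 28° = 24.10
Leg 3 (234°, 71.0 mi): east 71.0 sin 234° = -57.44, north 71.0 cos 234° = -41.73
Net: -70.31 east, -92.23 north. Distance = √((-70.31)² + (-92.23)²) = 115.974 mi.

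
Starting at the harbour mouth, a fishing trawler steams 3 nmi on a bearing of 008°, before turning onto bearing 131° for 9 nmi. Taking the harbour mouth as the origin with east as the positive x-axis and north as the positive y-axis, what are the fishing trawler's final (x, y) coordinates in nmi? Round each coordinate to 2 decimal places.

(7.21, -2.93)

Leg 1 (008°, 3 nmi): east 3 sin 8° = 0.42, north 3 cos 8° = 2.97
Leg 2 (131°, 9 nmi): east 9 sin 131° = 6.79, north 9 cos 131° = -5.90
Summing: 7.21 nmi east, -2.93 nmi north → (7.21, -2.93).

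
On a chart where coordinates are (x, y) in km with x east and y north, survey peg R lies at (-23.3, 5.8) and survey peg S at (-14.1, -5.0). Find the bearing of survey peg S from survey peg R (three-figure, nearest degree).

140°

Δeast = -14.1 − -23.3 = 9.20; Δnorth = -5.0 − 5.8 = -10.80.
Bearing = atan2(Δeast, Δnorth) mod 360° = 139.57° ≈ 140°.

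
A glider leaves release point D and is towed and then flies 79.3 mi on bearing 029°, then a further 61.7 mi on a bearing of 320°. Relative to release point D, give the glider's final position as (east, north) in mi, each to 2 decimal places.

Leg 1 (029°, 79.3 mi): east 79.3 sin 29° = 38.45, north 79.3 cos 29° = 69.36
Leg 2 (320°, 61.7 mi): east 61.7 sin 320° = -39.66, north 61.7 cos 320° = 47.26
Summing: -1.21 mi east, 116.62 mi north → (-1.21, 116.62).

(-1.21, 116.62)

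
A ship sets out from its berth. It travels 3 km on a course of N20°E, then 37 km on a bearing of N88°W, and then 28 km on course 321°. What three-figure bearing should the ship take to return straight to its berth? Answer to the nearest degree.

116°

Leg 1 (N20°E, 3 km): east 3 sin 20° = 1.03, north 3 cos 20° = 2.82
Leg 2 (N88°W, 37 km): east 37 sin 272° = -36.98, north 37 cos 272° = 1.29
Leg 3 (321°, 28 km): east 28 sin 321° = -17.62, north 28 cos 321° = 21.76
Net displacement: -53.57 east, 25.87 north. Direction back to start is (53.57, -25.87): bearing = atan2(53.57, -25.87) mod 360° = 115.78° ≈ 116°.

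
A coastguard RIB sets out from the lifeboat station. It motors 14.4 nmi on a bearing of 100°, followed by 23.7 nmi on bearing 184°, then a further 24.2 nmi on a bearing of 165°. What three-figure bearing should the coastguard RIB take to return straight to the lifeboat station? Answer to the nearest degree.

Leg 1 (100°, 14.4 nmi): east 14.4 sin 100° = 14.18, north 14.4 cos 100° = -2.50
Leg 2 (184°, 23.7 nmi): east 23.7 sin 184° = -1.65, north 23.7 cos 184° = -23.64
Leg 3 (165°, 24.2 nmi): east 24.2 sin 165° = 6.26, north 24.2 cos 165° = -23.38
Net displacement: 18.79 east, -49.52 north. Direction back to start is (-18.79, 49.52): bearing = atan2(-18.79, 49.52) mod 360° = 339.22° ≈ 339°.

339°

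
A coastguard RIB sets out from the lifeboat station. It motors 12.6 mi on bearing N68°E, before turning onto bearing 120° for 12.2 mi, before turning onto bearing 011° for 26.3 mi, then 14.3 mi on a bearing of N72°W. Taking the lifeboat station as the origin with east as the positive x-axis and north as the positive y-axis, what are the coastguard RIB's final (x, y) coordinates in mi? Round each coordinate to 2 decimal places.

Leg 1 (N68°E, 12.6 mi): east 12.6 sin 68° = 11.68, north 12.6 cos 68° = 4.72
Leg 2 (120°, 12.2 mi): east 12.2 sin 120° = 10.57, north 12.2 cos 120° = -6.10
Leg 3 (011°, 26.3 mi): east 26.3 sin 11° = 5.02, north 26.3 cos 11° = 25.82
Leg 4 (N72°W, 14.3 mi): east 14.3 sin 288° = -13.60, north 14.3 cos 288° = 4.42
Summing: 13.67 mi east, 28.86 mi north → (13.67, 28.86).

(13.67, 28.86)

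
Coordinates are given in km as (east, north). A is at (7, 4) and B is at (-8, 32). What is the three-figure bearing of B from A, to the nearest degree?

332°

Δeast = -8 − 7 = -15.00; Δnorth = 32 − 4 = 28.00.
Bearing = atan2(Δeast, Δnorth) mod 360° = 331.82° ≈ 332°.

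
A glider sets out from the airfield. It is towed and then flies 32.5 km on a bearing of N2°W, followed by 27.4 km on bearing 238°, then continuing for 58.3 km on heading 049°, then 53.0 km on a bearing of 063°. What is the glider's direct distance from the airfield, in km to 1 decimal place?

Leg 1 (N2°W, 32.5 km): east 32.5 sin 358° = -1.13, north 32.5 cos 358° = 32.48
Leg 2 (238°, 27.4 km): east 27.4 sin 238° = -23.24, north 27.4 cos 238° = -14.52
Leg 3 (049°, 58.3 km): east 58.3 sin 49° = 44.00, north 58.3 cos 49° = 38.25
Leg 4 (063°, 53.0 km): east 53.0 sin 63° = 47.22, north 53.0 cos 63° = 24.06
Net: 66.85 east, 80.27 north. Distance = √((66.85)² + (80.27)²) = 104.463 km.

104.5 km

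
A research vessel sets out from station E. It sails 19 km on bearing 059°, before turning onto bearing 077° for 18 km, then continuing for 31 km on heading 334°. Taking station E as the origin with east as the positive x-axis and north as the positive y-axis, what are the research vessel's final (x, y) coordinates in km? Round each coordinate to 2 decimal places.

(20.24, 41.70)

Leg 1 (059°, 19 km): east 19 sin 59° = 16.29, north 19 cos 59° = 9.79
Leg 2 (077°, 18 km): east 18 sin 77° = 17.54, north 18 cos 77° = 4.05
Leg 3 (334°, 31 km): east 31 sin 334° = -13.59, north 31 cos 334° = 27.86
Summing: 20.24 km east, 41.70 km north → (20.24, 41.70).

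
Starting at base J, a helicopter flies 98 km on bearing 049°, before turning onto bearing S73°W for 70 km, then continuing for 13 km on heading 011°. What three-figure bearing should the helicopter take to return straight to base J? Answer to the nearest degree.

190°

Leg 1 (049°, 98 km): east 98 sin 49° = 73.96, north 98 cos 49° = 64.29
Leg 2 (S73°W, 70 km): east 70 sin 253° = -66.94, north 70 cos 253° = -20.47
Leg 3 (011°, 13 km): east 13 sin 11° = 2.48, north 13 cos 11° = 12.76
Net displacement: 9.50 east, 56.59 north. Direction back to start is (-9.50, -56.59): bearing = atan2(-9.50, -56.59) mod 360° = 189.53° ≈ 190°.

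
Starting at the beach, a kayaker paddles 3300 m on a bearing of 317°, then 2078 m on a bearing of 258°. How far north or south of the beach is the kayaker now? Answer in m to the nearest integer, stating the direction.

1981 m north

Leg 1 (317°, 3300 m): east 3300 sin 317° = -2250.59, north 3300 cos 317° = 2413.47
Leg 2 (258°, 2078 m): east 2078 sin 258° = -2032.59, north 2078 cos 258° = -432.04
Net north component: 1981.43 m.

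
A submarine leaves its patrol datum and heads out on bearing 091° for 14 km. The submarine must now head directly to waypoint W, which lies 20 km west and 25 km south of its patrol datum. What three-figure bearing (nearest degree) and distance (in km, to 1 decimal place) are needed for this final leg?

234°, 42.1 km

Leg 1 (091°, 14 km): east 14 sin 91° = 14.00, north 14 cos 91° = -0.24
Current position: (14.00, -0.24). Target: (-20, -25). Remaining: Δeast = -34.00, Δnorth = -24.76.
Bearing = atan2(-34.00, -24.76) mod 360° = 233.94°; distance = √((-34.00)² + (-24.76)²) = 42.056 km.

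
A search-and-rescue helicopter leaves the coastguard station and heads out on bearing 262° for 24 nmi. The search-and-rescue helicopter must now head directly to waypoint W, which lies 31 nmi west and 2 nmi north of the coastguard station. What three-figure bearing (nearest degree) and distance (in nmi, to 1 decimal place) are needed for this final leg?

306°, 9.0 nmi

Leg 1 (262°, 24 nmi): east 24 sin 262° = -23.77, north 24 cos 262° = -3.34
Current position: (-23.77, -3.34). Target: (-31, 2). Remaining: Δeast = -7.23, Δnorth = 5.34.
Bearing = atan2(-7.23, 5.34) mod 360° = 306.44°; distance = √((-7.23)² + (5.34)²) = 8.991 nmi.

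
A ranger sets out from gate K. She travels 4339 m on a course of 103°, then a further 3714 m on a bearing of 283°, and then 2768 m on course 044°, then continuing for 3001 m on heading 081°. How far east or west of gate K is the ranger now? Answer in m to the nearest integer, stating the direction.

5496 m east

Leg 1 (103°, 4339 m): east 4339 sin 103° = 4227.79, north 4339 cos 103° = -976.06
Leg 2 (283°, 3714 m): east 3714 sin 283° = -3618.81, north 3714 cos 283° = 835.47
Leg 3 (044°, 2768 m): east 2768 sin 44° = 1922.81, north 2768 cos 44° = 1991.13
Leg 4 (081°, 3001 m): east 3001 sin 81° = 2964.05, north 3001 cos 81° = 469.46
Net east component: 5495.85 m.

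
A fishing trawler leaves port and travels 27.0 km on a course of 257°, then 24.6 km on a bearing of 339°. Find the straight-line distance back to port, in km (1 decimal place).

Leg 1 (257°, 27.0 km): east 27.0 sin 257° = -26.31, north 27.0 cos 257° = -6.07
Leg 2 (339°, 24.6 km): east 24.6 sin 339° = -8.82, north 24.6 cos 339° = 22.97
Net: -35.12 east, 16.89 north. Distance = √((-35.12)² + (16.89)²) = 38.975 km.

39.0 km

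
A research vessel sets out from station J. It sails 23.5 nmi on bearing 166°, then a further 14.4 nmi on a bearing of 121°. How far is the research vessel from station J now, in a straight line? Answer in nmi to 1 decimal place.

35.2 nmi

Leg 1 (166°, 23.5 nmi): east 23.5 sin 166° = 5.69, north 23.5 cos 166° = -22.80
Leg 2 (121°, 14.4 nmi): east 14.4 sin 121° = 12.34, north 14.4 cos 121° = -7.42
Net: 18.03 east, -30.22 north. Distance = √((18.03)² + (-30.22)²) = 35.188 nmi.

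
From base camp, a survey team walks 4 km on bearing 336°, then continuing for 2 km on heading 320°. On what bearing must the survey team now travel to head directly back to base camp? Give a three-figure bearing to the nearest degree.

Leg 1 (336°, 4 km): east 4 sin 336° = -1.63, north 4 cos 336° = 3.65
Leg 2 (320°, 2 km): east 2 sin 320° = -1.29, north 2 cos 320° = 1.53
Net displacement: -2.91 east, 5.19 north. Direction back to start is (2.91, -5.19): bearing = atan2(2.91, -5.19) mod 360° = 150.68° ≈ 151°.

151°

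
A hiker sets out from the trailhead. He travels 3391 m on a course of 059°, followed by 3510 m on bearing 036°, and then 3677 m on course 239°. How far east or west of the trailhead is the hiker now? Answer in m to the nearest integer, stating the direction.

1818 m east

Leg 1 (059°, 3391 m): east 3391 sin 59° = 2906.65, north 3391 cos 59° = 1746.49
Leg 2 (036°, 3510 m): east 3510 sin 36° = 2063.13, north 3510 cos 36° = 2839.65
Leg 3 (239°, 3677 m): east 3677 sin 239° = -3151.80, north 3677 cos 239° = -1893.80
Net east component: 1817.98 m.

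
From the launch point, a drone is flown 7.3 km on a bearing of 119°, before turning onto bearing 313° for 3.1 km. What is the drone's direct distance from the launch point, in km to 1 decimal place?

4.4 km

Leg 1 (119°, 7.3 km): east 7.3 sin 119° = 6.38, north 7.3 cos 119° = -3.54
Leg 2 (313°, 3.1 km): east 3.1 sin 313° = -2.27, north 3.1 cos 313° = 2.11
Net: 4.12 east, -1.42 north. Distance = √((4.12)² + (-1.42)²) = 4.357 km.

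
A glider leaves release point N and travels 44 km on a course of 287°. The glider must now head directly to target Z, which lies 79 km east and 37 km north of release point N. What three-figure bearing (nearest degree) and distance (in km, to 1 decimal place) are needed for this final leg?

Leg 1 (287°, 44 km): east 44 sin 287° = -42.08, north 44 cos 287° = 12.86
Current position: (-42.08, 12.86). Target: (79, 37). Remaining: Δeast = 121.08, Δnorth = 24.14.
Bearing = atan2(121.08, 24.14) mod 360° = 78.73°; distance = √((121.08)² + (24.14)²) = 123.460 km.

079°, 123.5 km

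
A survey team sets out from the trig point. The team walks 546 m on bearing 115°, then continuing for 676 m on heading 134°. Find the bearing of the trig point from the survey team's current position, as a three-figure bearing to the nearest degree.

Leg 1 (115°, 546 m): east 546 sin 115° = 494.84, north 546 cos 115° = -230.75
Leg 2 (134°, 676 m): east 676 sin 134° = 486.27, north 676 cos 134° = -469.59
Net displacement: 981.12 east, -700.34 north. Direction back to start is (-981.12, 700.34): bearing = atan2(-981.12, 700.34) mod 360° = 305.52° ≈ 306°.

306°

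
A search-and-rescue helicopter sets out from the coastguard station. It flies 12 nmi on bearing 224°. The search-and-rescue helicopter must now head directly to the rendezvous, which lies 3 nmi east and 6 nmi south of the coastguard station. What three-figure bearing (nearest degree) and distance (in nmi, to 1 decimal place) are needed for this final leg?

Leg 1 (224°, 12 nmi): east 12 sin 224° = -8.34, north 12 cos 224° = -8.63
Current position: (-8.34, -8.63). Target: (3, -6). Remaining: Δeast = 11.34, Δnorth = 2.63.
Bearing = atan2(11.34, 2.63) mod 360° = 76.93°; distance = √((11.34)² + (2.63)²) = 11.637 nmi.

077°, 11.6 nmi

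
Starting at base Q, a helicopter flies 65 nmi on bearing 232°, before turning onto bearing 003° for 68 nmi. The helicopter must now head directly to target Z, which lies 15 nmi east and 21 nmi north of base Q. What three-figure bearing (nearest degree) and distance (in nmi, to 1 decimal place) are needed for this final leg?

096°, 63.0 nmi

Leg 1 (232°, 65 nmi): east 65 sin 232° = -51.22, north 65 cos 232° = -40.02
Leg 2 (003°, 68 nmi): east 68 sin 3° = 3.56, north 68 cos 3° = 67.91
Current position: (-47.66, 27.89). Target: (15, 21). Remaining: Δeast = 62.66, Δnorth = -6.89.
Bearing = atan2(62.66, -6.89) mod 360° = 96.27°; distance = √((62.66)² + (-6.89)²) = 63.039 nmi.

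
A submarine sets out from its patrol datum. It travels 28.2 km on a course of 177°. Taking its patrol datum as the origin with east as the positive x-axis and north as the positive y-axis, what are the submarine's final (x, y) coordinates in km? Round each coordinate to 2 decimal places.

(1.48, -28.16)

Leg 1 (177°, 28.2 km): east 28.2 sin 177° = 1.48, north 28.2 cos 177° = -28.16
Summing: 1.48 km east, -28.16 km north → (1.48, -28.16).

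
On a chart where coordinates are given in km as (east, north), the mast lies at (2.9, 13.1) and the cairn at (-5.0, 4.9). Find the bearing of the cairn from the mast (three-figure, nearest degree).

224°

Δeast = -5.0 − 2.9 = -7.90; Δnorth = 4.9 − 13.1 = -8.20.
Bearing = atan2(Δeast, Δnorth) mod 360° = 223.93° ≈ 224°.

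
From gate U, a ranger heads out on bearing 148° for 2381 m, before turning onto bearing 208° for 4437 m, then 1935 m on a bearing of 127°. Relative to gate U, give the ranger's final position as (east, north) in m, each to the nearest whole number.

Leg 1 (148°, 2381 m): east 2381 sin 148° = 1261.74, north 2381 cos 148° = -2019.20
Leg 2 (208°, 4437 m): east 4437 sin 208° = -2083.05, north 4437 cos 208° = -3917.64
Leg 3 (127°, 1935 m): east 1935 sin 127° = 1545.36, north 1935 cos 127° = -1164.51
Summing: 724.05 m east, -7101.35 m north → (724, -7101).

(724, -7101)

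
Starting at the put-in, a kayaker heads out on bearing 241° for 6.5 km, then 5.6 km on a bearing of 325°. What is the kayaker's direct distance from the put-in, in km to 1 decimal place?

9.0 km

Leg 1 (241°, 6.5 km): east 6.5 sin 241° = -5.69, north 6.5 cos 241° = -3.15
Leg 2 (325°, 5.6 km): east 5.6 sin 325° = -3.21, north 5.6 cos 325° = 4.59
Net: -8.90 east, 1.44 north. Distance = √((-8.90)² + (1.44)²) = 9.012 km.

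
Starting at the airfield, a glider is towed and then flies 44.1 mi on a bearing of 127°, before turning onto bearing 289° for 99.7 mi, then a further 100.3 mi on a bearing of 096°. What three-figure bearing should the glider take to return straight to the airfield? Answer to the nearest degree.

276°

Leg 1 (127°, 44.1 mi): east 44.1 sin 127° = 35.22, north 44.1 cos 127° = -26.54
Leg 2 (289°, 99.7 mi): east 99.7 sin 289° = -94.27, north 99.7 cos 289° = 32.46
Leg 3 (096°, 100.3 mi): east 100.3 sin 96° = 99.75, north 100.3 cos 96° = -10.48
Net displacement: 40.70 east, -4.57 north. Direction back to start is (-40.70, 4.57): bearing = atan2(-40.70, 4.57) mod 360° = 276.40° ≈ 276°.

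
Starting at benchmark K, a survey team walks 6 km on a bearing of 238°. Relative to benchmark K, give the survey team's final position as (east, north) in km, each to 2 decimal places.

(-5.09, -3.18)

Leg 1 (238°, 6 km): east 6 sin 238° = -5.09, north 6 cos 238° = -3.18
Summing: -5.09 km east, -3.18 km north → (-5.09, -3.18).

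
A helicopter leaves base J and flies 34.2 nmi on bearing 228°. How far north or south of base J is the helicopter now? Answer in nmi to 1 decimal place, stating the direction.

22.9 nmi south

Leg 1 (228°, 34.2 nmi): east 34.2 sin 228° = -25.42, north 34.2 cos 228° = -22.88
Net north component: -22.88 nmi.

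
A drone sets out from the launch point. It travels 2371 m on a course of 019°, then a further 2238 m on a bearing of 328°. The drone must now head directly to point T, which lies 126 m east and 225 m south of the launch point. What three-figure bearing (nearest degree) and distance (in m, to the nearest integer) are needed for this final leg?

Leg 1 (019°, 2371 m): east 2371 sin 19° = 771.92, north 2371 cos 19° = 2241.82
Leg 2 (328°, 2238 m): east 2238 sin 328° = -1185.96, north 2238 cos 328° = 1897.93
Current position: (-414.04, 4139.76). Target: (126, -225). Remaining: Δeast = 540.04, Δnorth = -4364.76.
Bearing = atan2(540.04, -4364.76) mod 360° = 172.95°; distance = √((540.04)² + (-4364.76)²) = 4398.038 m.

173°, 4398 m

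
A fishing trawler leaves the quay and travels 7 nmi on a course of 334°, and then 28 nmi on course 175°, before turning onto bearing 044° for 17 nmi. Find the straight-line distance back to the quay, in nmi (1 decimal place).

14.6 nmi

Leg 1 (334°, 7 nmi): east 7 sin 334° = -3.07, north 7 cos 334° = 6.29
Leg 2 (175°, 28 nmi): east 28 sin 175° = 2.44, north 28 cos 175° = -27.89
Leg 3 (044°, 17 nmi): east 17 sin 44° = 11.81, north 17 cos 44° = 12.23
Net: 11.18 east, -9.37 north. Distance = √((11.18)² + (-9.37)²) = 14.590 nmi.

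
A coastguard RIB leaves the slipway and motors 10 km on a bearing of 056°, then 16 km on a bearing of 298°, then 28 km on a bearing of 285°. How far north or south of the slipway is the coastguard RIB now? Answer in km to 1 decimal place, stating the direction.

20.4 km north

Leg 1 (056°, 10 km): east 10 sin 56° = 8.29, north 10 cos 56° = 5.59
Leg 2 (298°, 16 km): east 16 sin 298° = -14.13, north 16 cos 298° = 7.51
Leg 3 (285°, 28 km): east 28 sin 285° = -27.05, north 28 cos 285° = 7.25
Net north component: 20.35 km.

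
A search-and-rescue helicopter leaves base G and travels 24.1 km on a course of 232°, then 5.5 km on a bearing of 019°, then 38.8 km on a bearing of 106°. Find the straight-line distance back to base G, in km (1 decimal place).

Leg 1 (232°, 24.1 km): east 24.1 sin 232° = -18.99, north 24.1 cos 232° = -14.84
Leg 2 (019°, 5.5 km): east 5.5 sin 19° = 1.79, north 5.5 cos 19° = 5.20
Leg 3 (106°, 38.8 km): east 38.8 sin 106° = 37.30, north 38.8 cos 106° = -10.69
Net: 20.10 east, -20.33 north. Distance = √((20.10)² + (-20.33)²) = 28.588 km.

28.6 km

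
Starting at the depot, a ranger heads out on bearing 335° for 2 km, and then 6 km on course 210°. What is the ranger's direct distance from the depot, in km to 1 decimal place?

Leg 1 (335°, 2 km): east 2 sin 335° = -0.85, north 2 cos 335° = 1.81
Leg 2 (210°, 6 km): east 6 sin 210° = -3.00, north 6 cos 210° = -5.20
Net: -3.85 east, -3.38 north. Distance = √((-3.85)² + (-3.38)²) = 5.122 km.

5.1 km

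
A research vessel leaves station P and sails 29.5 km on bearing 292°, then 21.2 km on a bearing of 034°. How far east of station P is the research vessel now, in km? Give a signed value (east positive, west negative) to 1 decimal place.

Leg 1 (292°, 29.5 km): east 29.5 sin 292° = -27.35, north 29.5 cos 292° = 11.05
Leg 2 (034°, 21.2 km): east 21.2 sin 34° = 11.85, north 21.2 cos 34° = 17.58
Net east component: -15.50 km.

-15.5 km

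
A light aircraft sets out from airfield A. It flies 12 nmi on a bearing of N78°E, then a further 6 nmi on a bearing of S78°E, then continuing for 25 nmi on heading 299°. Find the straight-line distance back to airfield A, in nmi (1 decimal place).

Leg 1 (N78°E, 12 nmi): east 12 sin 78° = 11.74, north 12 cos 78° = 2.49
Leg 2 (S78°E, 6 nmi): east 6 sin 102° = 5.87, north 6 cos 102° = -1.25
Leg 3 (299°, 25 nmi): east 25 sin 299° = -21.87, north 25 cos 299° = 12.12
Net: -4.26 east, 13.37 north. Distance = √((-4.26)² + (13.37)²) = 14.030 nmi.

14.0 nmi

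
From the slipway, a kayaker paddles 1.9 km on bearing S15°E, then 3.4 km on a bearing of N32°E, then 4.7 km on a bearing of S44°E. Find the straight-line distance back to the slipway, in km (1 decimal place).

6.0 km

Leg 1 (S15°E, 1.9 km): east 1.9 sin 165° = 0.49, north 1.9 cos 165° = -1.84
Leg 2 (N32°E, 3.4 km): east 3.4 sin 32° = 1.80, north 3.4 cos 32° = 2.88
Leg 3 (S44°E, 4.7 km): east 4.7 sin 136° = 3.26, north 4.7 cos 136° = -3.38
Net: 5.56 east, -2.33 north. Distance = √((5.56)² + (-2.33)²) = 6.028 km.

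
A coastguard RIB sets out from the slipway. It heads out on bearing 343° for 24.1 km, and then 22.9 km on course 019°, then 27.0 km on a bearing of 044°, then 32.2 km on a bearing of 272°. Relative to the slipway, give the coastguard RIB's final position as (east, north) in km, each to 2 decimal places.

(-13.02, 65.25)

Leg 1 (343°, 24.1 km): east 24.1 sin 343° = -7.05, north 24.1 cos 343° = 23.05
Leg 2 (019°, 22.9 km): east 22.9 sin 19° = 7.46, north 22.9 cos 19° = 21.65
Leg 3 (044°, 27.0 km): east 27.0 sin 44° = 18.76, north 27.0 cos 44° = 19.42
Leg 4 (272°, 32.2 km): east 32.2 sin 272° = -32.18, north 32.2 cos 272° = 1.12
Summing: -13.02 km east, 65.25 km north → (-13.02, 65.25).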